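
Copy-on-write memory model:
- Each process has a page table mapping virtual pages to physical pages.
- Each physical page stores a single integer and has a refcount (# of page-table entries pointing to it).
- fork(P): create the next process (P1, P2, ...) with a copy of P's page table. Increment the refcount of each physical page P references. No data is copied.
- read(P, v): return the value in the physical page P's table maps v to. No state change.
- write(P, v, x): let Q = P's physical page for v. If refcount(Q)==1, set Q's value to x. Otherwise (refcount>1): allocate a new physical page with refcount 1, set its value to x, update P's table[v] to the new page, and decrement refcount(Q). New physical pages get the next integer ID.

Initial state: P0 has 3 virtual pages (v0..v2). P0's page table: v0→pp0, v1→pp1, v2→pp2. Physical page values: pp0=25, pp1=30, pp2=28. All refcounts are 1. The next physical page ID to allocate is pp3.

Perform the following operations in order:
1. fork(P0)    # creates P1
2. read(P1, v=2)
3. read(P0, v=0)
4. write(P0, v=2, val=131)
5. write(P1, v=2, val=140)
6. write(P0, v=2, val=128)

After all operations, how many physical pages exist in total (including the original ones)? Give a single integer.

Op 1: fork(P0) -> P1. 3 ppages; refcounts: pp0:2 pp1:2 pp2:2
Op 2: read(P1, v2) -> 28. No state change.
Op 3: read(P0, v0) -> 25. No state change.
Op 4: write(P0, v2, 131). refcount(pp2)=2>1 -> COPY to pp3. 4 ppages; refcounts: pp0:2 pp1:2 pp2:1 pp3:1
Op 5: write(P1, v2, 140). refcount(pp2)=1 -> write in place. 4 ppages; refcounts: pp0:2 pp1:2 pp2:1 pp3:1
Op 6: write(P0, v2, 128). refcount(pp3)=1 -> write in place. 4 ppages; refcounts: pp0:2 pp1:2 pp2:1 pp3:1

Answer: 4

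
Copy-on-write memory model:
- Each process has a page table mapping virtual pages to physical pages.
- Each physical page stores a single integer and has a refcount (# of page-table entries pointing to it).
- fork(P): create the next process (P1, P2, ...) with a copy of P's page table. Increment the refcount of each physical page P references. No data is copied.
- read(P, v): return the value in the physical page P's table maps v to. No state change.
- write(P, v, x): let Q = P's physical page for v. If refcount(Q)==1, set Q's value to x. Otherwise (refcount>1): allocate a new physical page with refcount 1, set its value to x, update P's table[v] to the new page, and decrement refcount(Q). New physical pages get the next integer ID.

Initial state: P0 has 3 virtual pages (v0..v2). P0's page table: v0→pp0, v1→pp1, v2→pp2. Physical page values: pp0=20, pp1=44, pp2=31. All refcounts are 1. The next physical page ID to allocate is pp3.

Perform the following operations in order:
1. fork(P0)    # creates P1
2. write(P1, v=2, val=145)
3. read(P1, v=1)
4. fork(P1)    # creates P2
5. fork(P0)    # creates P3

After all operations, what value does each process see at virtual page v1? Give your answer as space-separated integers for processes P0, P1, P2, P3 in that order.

Answer: 44 44 44 44

Derivation:
Op 1: fork(P0) -> P1. 3 ppages; refcounts: pp0:2 pp1:2 pp2:2
Op 2: write(P1, v2, 145). refcount(pp2)=2>1 -> COPY to pp3. 4 ppages; refcounts: pp0:2 pp1:2 pp2:1 pp3:1
Op 3: read(P1, v1) -> 44. No state change.
Op 4: fork(P1) -> P2. 4 ppages; refcounts: pp0:3 pp1:3 pp2:1 pp3:2
Op 5: fork(P0) -> P3. 4 ppages; refcounts: pp0:4 pp1:4 pp2:2 pp3:2
P0: v1 -> pp1 = 44
P1: v1 -> pp1 = 44
P2: v1 -> pp1 = 44
P3: v1 -> pp1 = 44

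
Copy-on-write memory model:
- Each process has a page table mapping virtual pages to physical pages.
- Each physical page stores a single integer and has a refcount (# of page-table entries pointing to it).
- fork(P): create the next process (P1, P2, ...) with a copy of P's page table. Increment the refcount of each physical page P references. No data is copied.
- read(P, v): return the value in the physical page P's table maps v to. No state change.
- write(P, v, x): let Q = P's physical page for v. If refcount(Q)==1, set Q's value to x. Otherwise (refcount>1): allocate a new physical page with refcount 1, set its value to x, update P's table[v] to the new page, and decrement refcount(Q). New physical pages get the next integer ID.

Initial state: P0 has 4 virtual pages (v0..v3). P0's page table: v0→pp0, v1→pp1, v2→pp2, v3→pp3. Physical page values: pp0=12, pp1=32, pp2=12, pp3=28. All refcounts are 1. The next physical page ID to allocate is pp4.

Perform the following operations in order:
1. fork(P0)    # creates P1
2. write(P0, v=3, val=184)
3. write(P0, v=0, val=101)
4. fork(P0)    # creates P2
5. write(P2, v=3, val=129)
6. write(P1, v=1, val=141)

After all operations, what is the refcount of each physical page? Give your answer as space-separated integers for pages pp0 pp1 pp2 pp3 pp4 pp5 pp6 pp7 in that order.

Answer: 1 2 3 1 1 2 1 1

Derivation:
Op 1: fork(P0) -> P1. 4 ppages; refcounts: pp0:2 pp1:2 pp2:2 pp3:2
Op 2: write(P0, v3, 184). refcount(pp3)=2>1 -> COPY to pp4. 5 ppages; refcounts: pp0:2 pp1:2 pp2:2 pp3:1 pp4:1
Op 3: write(P0, v0, 101). refcount(pp0)=2>1 -> COPY to pp5. 6 ppages; refcounts: pp0:1 pp1:2 pp2:2 pp3:1 pp4:1 pp5:1
Op 4: fork(P0) -> P2. 6 ppages; refcounts: pp0:1 pp1:3 pp2:3 pp3:1 pp4:2 pp5:2
Op 5: write(P2, v3, 129). refcount(pp4)=2>1 -> COPY to pp6. 7 ppages; refcounts: pp0:1 pp1:3 pp2:3 pp3:1 pp4:1 pp5:2 pp6:1
Op 6: write(P1, v1, 141). refcount(pp1)=3>1 -> COPY to pp7. 8 ppages; refcounts: pp0:1 pp1:2 pp2:3 pp3:1 pp4:1 pp5:2 pp6:1 pp7:1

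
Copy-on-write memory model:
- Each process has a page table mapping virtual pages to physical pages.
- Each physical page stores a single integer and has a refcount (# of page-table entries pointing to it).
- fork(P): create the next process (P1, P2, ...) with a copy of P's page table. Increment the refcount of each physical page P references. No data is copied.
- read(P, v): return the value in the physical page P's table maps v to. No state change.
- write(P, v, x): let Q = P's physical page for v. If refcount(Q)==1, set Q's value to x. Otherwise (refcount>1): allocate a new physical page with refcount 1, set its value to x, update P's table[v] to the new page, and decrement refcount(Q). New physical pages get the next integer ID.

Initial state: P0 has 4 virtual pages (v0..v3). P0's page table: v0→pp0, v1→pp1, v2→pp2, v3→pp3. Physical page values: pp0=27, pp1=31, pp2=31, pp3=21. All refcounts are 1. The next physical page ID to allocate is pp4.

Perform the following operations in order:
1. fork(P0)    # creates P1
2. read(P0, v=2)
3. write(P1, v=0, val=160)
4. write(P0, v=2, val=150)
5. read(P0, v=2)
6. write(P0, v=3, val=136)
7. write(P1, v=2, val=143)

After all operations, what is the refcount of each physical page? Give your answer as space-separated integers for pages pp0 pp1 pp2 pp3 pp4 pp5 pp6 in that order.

Op 1: fork(P0) -> P1. 4 ppages; refcounts: pp0:2 pp1:2 pp2:2 pp3:2
Op 2: read(P0, v2) -> 31. No state change.
Op 3: write(P1, v0, 160). refcount(pp0)=2>1 -> COPY to pp4. 5 ppages; refcounts: pp0:1 pp1:2 pp2:2 pp3:2 pp4:1
Op 4: write(P0, v2, 150). refcount(pp2)=2>1 -> COPY to pp5. 6 ppages; refcounts: pp0:1 pp1:2 pp2:1 pp3:2 pp4:1 pp5:1
Op 5: read(P0, v2) -> 150. No state change.
Op 6: write(P0, v3, 136). refcount(pp3)=2>1 -> COPY to pp6. 7 ppages; refcounts: pp0:1 pp1:2 pp2:1 pp3:1 pp4:1 pp5:1 pp6:1
Op 7: write(P1, v2, 143). refcount(pp2)=1 -> write in place. 7 ppages; refcounts: pp0:1 pp1:2 pp2:1 pp3:1 pp4:1 pp5:1 pp6:1

Answer: 1 2 1 1 1 1 1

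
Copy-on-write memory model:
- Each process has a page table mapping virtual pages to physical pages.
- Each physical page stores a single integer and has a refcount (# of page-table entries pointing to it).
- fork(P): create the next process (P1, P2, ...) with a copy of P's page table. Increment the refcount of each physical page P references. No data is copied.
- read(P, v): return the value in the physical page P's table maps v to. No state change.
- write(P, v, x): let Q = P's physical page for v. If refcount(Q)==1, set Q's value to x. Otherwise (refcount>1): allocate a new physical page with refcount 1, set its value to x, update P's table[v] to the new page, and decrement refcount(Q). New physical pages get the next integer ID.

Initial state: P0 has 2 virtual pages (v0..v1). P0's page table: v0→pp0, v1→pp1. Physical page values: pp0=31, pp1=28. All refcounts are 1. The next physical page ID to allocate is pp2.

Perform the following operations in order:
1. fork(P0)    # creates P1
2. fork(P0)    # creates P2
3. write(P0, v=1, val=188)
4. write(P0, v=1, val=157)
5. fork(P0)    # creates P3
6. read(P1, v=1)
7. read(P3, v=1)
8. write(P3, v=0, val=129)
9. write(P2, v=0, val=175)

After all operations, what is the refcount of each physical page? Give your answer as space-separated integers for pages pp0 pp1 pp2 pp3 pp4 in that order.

Answer: 2 2 2 1 1

Derivation:
Op 1: fork(P0) -> P1. 2 ppages; refcounts: pp0:2 pp1:2
Op 2: fork(P0) -> P2. 2 ppages; refcounts: pp0:3 pp1:3
Op 3: write(P0, v1, 188). refcount(pp1)=3>1 -> COPY to pp2. 3 ppages; refcounts: pp0:3 pp1:2 pp2:1
Op 4: write(P0, v1, 157). refcount(pp2)=1 -> write in place. 3 ppages; refcounts: pp0:3 pp1:2 pp2:1
Op 5: fork(P0) -> P3. 3 ppages; refcounts: pp0:4 pp1:2 pp2:2
Op 6: read(P1, v1) -> 28. No state change.
Op 7: read(P3, v1) -> 157. No state change.
Op 8: write(P3, v0, 129). refcount(pp0)=4>1 -> COPY to pp3. 4 ppages; refcounts: pp0:3 pp1:2 pp2:2 pp3:1
Op 9: write(P2, v0, 175). refcount(pp0)=3>1 -> COPY to pp4. 5 ppages; refcounts: pp0:2 pp1:2 pp2:2 pp3:1 pp4:1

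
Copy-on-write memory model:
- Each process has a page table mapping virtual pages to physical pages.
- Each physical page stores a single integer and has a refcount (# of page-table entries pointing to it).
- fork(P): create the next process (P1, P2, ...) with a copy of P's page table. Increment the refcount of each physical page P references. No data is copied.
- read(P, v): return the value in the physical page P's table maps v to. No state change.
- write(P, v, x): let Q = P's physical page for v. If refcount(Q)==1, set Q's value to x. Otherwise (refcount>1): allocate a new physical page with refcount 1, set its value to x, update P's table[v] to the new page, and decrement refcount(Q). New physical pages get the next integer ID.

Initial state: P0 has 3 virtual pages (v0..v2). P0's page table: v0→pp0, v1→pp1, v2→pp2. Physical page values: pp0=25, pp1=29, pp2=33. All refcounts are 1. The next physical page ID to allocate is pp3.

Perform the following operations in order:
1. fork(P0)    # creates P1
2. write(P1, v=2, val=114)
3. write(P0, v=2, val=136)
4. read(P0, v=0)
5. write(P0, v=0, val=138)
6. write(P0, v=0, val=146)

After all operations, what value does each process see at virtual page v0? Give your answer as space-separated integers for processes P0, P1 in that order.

Answer: 146 25

Derivation:
Op 1: fork(P0) -> P1. 3 ppages; refcounts: pp0:2 pp1:2 pp2:2
Op 2: write(P1, v2, 114). refcount(pp2)=2>1 -> COPY to pp3. 4 ppages; refcounts: pp0:2 pp1:2 pp2:1 pp3:1
Op 3: write(P0, v2, 136). refcount(pp2)=1 -> write in place. 4 ppages; refcounts: pp0:2 pp1:2 pp2:1 pp3:1
Op 4: read(P0, v0) -> 25. No state change.
Op 5: write(P0, v0, 138). refcount(pp0)=2>1 -> COPY to pp4. 5 ppages; refcounts: pp0:1 pp1:2 pp2:1 pp3:1 pp4:1
Op 6: write(P0, v0, 146). refcount(pp4)=1 -> write in place. 5 ppages; refcounts: pp0:1 pp1:2 pp2:1 pp3:1 pp4:1
P0: v0 -> pp4 = 146
P1: v0 -> pp0 = 25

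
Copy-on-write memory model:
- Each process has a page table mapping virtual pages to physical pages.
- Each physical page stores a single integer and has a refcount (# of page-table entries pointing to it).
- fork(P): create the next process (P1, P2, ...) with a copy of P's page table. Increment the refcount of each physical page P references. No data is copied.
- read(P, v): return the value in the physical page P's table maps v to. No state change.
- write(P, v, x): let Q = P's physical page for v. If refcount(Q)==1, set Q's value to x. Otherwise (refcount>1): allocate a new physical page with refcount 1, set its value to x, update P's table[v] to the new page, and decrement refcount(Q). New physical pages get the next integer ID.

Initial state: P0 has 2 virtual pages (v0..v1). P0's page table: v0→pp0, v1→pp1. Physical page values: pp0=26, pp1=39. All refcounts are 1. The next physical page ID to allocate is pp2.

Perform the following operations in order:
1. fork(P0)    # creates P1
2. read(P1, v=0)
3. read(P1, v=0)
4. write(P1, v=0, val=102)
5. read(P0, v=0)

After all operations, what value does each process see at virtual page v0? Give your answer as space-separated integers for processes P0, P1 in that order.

Op 1: fork(P0) -> P1. 2 ppages; refcounts: pp0:2 pp1:2
Op 2: read(P1, v0) -> 26. No state change.
Op 3: read(P1, v0) -> 26. No state change.
Op 4: write(P1, v0, 102). refcount(pp0)=2>1 -> COPY to pp2. 3 ppages; refcounts: pp0:1 pp1:2 pp2:1
Op 5: read(P0, v0) -> 26. No state change.
P0: v0 -> pp0 = 26
P1: v0 -> pp2 = 102

Answer: 26 102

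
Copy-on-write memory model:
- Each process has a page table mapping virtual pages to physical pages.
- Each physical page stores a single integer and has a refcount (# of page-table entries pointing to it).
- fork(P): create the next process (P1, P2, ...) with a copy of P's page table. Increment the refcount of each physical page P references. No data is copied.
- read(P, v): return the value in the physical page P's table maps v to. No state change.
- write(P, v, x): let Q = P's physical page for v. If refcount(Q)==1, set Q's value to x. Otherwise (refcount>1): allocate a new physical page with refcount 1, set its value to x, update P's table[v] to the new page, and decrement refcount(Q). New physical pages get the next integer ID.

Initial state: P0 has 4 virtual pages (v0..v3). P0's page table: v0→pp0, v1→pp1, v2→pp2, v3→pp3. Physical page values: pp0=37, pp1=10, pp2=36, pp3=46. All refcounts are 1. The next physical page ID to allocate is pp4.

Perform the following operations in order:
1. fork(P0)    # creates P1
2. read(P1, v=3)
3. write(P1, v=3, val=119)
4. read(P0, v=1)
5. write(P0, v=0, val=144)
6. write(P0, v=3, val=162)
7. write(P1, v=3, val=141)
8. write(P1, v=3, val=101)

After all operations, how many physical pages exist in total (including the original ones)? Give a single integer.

Answer: 6

Derivation:
Op 1: fork(P0) -> P1. 4 ppages; refcounts: pp0:2 pp1:2 pp2:2 pp3:2
Op 2: read(P1, v3) -> 46. No state change.
Op 3: write(P1, v3, 119). refcount(pp3)=2>1 -> COPY to pp4. 5 ppages; refcounts: pp0:2 pp1:2 pp2:2 pp3:1 pp4:1
Op 4: read(P0, v1) -> 10. No state change.
Op 5: write(P0, v0, 144). refcount(pp0)=2>1 -> COPY to pp5. 6 ppages; refcounts: pp0:1 pp1:2 pp2:2 pp3:1 pp4:1 pp5:1
Op 6: write(P0, v3, 162). refcount(pp3)=1 -> write in place. 6 ppages; refcounts: pp0:1 pp1:2 pp2:2 pp3:1 pp4:1 pp5:1
Op 7: write(P1, v3, 141). refcount(pp4)=1 -> write in place. 6 ppages; refcounts: pp0:1 pp1:2 pp2:2 pp3:1 pp4:1 pp5:1
Op 8: write(P1, v3, 101). refcount(pp4)=1 -> write in place. 6 ppages; refcounts: pp0:1 pp1:2 pp2:2 pp3:1 pp4:1 pp5:1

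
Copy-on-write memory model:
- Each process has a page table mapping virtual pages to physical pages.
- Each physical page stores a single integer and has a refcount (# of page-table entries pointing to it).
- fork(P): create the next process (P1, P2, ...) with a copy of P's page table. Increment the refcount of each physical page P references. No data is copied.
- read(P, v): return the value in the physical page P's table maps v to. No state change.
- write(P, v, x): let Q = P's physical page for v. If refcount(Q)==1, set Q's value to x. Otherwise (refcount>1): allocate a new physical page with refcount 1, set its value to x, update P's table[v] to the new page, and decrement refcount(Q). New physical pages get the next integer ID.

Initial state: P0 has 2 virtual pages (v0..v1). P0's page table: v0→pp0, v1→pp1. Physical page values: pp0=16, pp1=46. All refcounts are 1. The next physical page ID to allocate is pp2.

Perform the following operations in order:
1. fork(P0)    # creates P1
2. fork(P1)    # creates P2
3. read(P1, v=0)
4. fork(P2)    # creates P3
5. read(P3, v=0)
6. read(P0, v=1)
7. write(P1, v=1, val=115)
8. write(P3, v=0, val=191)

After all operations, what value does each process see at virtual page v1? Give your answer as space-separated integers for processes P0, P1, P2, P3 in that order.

Op 1: fork(P0) -> P1. 2 ppages; refcounts: pp0:2 pp1:2
Op 2: fork(P1) -> P2. 2 ppages; refcounts: pp0:3 pp1:3
Op 3: read(P1, v0) -> 16. No state change.
Op 4: fork(P2) -> P3. 2 ppages; refcounts: pp0:4 pp1:4
Op 5: read(P3, v0) -> 16. No state change.
Op 6: read(P0, v1) -> 46. No state change.
Op 7: write(P1, v1, 115). refcount(pp1)=4>1 -> COPY to pp2. 3 ppages; refcounts: pp0:4 pp1:3 pp2:1
Op 8: write(P3, v0, 191). refcount(pp0)=4>1 -> COPY to pp3. 4 ppages; refcounts: pp0:3 pp1:3 pp2:1 pp3:1
P0: v1 -> pp1 = 46
P1: v1 -> pp2 = 115
P2: v1 -> pp1 = 46
P3: v1 -> pp1 = 46

Answer: 46 115 46 46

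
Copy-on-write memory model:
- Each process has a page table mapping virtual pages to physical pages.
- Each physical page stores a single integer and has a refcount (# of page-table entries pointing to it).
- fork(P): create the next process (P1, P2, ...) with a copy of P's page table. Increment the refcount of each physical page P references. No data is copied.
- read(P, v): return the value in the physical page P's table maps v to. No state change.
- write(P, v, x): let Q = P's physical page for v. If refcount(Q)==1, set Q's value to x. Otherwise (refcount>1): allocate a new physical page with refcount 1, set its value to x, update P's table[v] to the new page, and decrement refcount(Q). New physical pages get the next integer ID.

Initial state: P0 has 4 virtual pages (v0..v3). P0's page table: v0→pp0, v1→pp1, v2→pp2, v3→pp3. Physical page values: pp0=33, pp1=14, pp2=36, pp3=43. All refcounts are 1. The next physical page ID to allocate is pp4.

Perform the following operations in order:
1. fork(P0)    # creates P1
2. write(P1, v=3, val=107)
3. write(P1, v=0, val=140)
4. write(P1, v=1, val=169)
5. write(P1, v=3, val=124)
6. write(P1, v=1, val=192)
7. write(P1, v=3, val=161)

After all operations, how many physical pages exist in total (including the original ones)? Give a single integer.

Op 1: fork(P0) -> P1. 4 ppages; refcounts: pp0:2 pp1:2 pp2:2 pp3:2
Op 2: write(P1, v3, 107). refcount(pp3)=2>1 -> COPY to pp4. 5 ppages; refcounts: pp0:2 pp1:2 pp2:2 pp3:1 pp4:1
Op 3: write(P1, v0, 140). refcount(pp0)=2>1 -> COPY to pp5. 6 ppages; refcounts: pp0:1 pp1:2 pp2:2 pp3:1 pp4:1 pp5:1
Op 4: write(P1, v1, 169). refcount(pp1)=2>1 -> COPY to pp6. 7 ppages; refcounts: pp0:1 pp1:1 pp2:2 pp3:1 pp4:1 pp5:1 pp6:1
Op 5: write(P1, v3, 124). refcount(pp4)=1 -> write in place. 7 ppages; refcounts: pp0:1 pp1:1 pp2:2 pp3:1 pp4:1 pp5:1 pp6:1
Op 6: write(P1, v1, 192). refcount(pp6)=1 -> write in place. 7 ppages; refcounts: pp0:1 pp1:1 pp2:2 pp3:1 pp4:1 pp5:1 pp6:1
Op 7: write(P1, v3, 161). refcount(pp4)=1 -> write in place. 7 ppages; refcounts: pp0:1 pp1:1 pp2:2 pp3:1 pp4:1 pp5:1 pp6:1

Answer: 7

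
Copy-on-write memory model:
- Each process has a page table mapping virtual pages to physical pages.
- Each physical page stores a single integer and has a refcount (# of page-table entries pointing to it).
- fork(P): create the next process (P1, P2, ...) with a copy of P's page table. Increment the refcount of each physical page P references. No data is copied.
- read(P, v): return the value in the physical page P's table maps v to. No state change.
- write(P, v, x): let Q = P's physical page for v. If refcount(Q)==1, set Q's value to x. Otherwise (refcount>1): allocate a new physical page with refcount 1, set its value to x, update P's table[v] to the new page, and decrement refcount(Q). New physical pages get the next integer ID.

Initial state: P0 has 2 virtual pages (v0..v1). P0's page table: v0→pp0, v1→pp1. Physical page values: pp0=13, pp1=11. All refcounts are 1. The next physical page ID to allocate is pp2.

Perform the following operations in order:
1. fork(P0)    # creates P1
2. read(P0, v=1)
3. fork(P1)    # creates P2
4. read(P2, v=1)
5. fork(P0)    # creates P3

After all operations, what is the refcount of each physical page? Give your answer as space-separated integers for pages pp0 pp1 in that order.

Answer: 4 4

Derivation:
Op 1: fork(P0) -> P1. 2 ppages; refcounts: pp0:2 pp1:2
Op 2: read(P0, v1) -> 11. No state change.
Op 3: fork(P1) -> P2. 2 ppages; refcounts: pp0:3 pp1:3
Op 4: read(P2, v1) -> 11. No state change.
Op 5: fork(P0) -> P3. 2 ppages; refcounts: pp0:4 pp1:4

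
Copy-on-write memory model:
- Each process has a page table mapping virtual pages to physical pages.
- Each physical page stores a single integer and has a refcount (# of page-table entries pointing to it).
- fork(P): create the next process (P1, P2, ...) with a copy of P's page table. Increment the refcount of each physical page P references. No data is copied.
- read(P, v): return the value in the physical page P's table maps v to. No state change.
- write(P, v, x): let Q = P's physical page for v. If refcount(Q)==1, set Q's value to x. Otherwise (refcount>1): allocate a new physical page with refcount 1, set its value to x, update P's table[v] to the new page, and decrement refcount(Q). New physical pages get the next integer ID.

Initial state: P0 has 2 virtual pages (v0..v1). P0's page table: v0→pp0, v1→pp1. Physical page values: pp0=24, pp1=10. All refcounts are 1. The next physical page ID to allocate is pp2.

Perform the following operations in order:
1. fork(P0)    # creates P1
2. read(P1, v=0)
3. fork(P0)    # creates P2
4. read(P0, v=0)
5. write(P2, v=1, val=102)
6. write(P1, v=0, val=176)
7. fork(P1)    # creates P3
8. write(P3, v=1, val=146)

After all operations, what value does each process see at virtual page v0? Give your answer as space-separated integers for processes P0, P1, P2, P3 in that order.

Op 1: fork(P0) -> P1. 2 ppages; refcounts: pp0:2 pp1:2
Op 2: read(P1, v0) -> 24. No state change.
Op 3: fork(P0) -> P2. 2 ppages; refcounts: pp0:3 pp1:3
Op 4: read(P0, v0) -> 24. No state change.
Op 5: write(P2, v1, 102). refcount(pp1)=3>1 -> COPY to pp2. 3 ppages; refcounts: pp0:3 pp1:2 pp2:1
Op 6: write(P1, v0, 176). refcount(pp0)=3>1 -> COPY to pp3. 4 ppages; refcounts: pp0:2 pp1:2 pp2:1 pp3:1
Op 7: fork(P1) -> P3. 4 ppages; refcounts: pp0:2 pp1:3 pp2:1 pp3:2
Op 8: write(P3, v1, 146). refcount(pp1)=3>1 -> COPY to pp4. 5 ppages; refcounts: pp0:2 pp1:2 pp2:1 pp3:2 pp4:1
P0: v0 -> pp0 = 24
P1: v0 -> pp3 = 176
P2: v0 -> pp0 = 24
P3: v0 -> pp3 = 176

Answer: 24 176 24 176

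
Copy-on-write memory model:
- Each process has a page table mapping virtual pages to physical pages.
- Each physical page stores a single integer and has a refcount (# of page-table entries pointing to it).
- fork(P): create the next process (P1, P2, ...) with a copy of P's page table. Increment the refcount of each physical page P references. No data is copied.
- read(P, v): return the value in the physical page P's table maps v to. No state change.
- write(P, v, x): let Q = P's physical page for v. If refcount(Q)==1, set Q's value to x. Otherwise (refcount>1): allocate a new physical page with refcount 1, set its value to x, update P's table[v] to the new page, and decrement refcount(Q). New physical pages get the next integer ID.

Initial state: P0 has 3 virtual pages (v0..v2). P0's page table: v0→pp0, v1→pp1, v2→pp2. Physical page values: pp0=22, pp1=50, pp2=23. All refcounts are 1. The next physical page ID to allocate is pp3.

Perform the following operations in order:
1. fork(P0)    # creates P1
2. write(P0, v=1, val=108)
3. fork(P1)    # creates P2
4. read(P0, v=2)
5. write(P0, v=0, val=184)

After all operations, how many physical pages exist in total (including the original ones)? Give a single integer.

Answer: 5

Derivation:
Op 1: fork(P0) -> P1. 3 ppages; refcounts: pp0:2 pp1:2 pp2:2
Op 2: write(P0, v1, 108). refcount(pp1)=2>1 -> COPY to pp3. 4 ppages; refcounts: pp0:2 pp1:1 pp2:2 pp3:1
Op 3: fork(P1) -> P2. 4 ppages; refcounts: pp0:3 pp1:2 pp2:3 pp3:1
Op 4: read(P0, v2) -> 23. No state change.
Op 5: write(P0, v0, 184). refcount(pp0)=3>1 -> COPY to pp4. 5 ppages; refcounts: pp0:2 pp1:2 pp2:3 pp3:1 pp4:1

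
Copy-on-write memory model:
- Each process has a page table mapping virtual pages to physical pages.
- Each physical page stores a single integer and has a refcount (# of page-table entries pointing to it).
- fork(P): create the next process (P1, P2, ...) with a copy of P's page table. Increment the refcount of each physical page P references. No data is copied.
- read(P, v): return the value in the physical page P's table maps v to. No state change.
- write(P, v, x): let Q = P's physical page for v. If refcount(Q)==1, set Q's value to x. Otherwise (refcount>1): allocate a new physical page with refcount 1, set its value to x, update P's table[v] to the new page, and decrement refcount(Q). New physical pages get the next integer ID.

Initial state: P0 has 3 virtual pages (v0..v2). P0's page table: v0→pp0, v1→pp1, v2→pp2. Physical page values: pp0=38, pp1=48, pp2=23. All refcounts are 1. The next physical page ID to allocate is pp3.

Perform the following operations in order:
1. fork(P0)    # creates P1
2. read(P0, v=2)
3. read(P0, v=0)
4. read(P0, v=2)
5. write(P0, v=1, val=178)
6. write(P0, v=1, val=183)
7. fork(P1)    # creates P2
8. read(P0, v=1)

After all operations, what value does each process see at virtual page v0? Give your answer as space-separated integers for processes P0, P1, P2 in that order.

Op 1: fork(P0) -> P1. 3 ppages; refcounts: pp0:2 pp1:2 pp2:2
Op 2: read(P0, v2) -> 23. No state change.
Op 3: read(P0, v0) -> 38. No state change.
Op 4: read(P0, v2) -> 23. No state change.
Op 5: write(P0, v1, 178). refcount(pp1)=2>1 -> COPY to pp3. 4 ppages; refcounts: pp0:2 pp1:1 pp2:2 pp3:1
Op 6: write(P0, v1, 183). refcount(pp3)=1 -> write in place. 4 ppages; refcounts: pp0:2 pp1:1 pp2:2 pp3:1
Op 7: fork(P1) -> P2. 4 ppages; refcounts: pp0:3 pp1:2 pp2:3 pp3:1
Op 8: read(P0, v1) -> 183. No state change.
P0: v0 -> pp0 = 38
P1: v0 -> pp0 = 38
P2: v0 -> pp0 = 38

Answer: 38 38 38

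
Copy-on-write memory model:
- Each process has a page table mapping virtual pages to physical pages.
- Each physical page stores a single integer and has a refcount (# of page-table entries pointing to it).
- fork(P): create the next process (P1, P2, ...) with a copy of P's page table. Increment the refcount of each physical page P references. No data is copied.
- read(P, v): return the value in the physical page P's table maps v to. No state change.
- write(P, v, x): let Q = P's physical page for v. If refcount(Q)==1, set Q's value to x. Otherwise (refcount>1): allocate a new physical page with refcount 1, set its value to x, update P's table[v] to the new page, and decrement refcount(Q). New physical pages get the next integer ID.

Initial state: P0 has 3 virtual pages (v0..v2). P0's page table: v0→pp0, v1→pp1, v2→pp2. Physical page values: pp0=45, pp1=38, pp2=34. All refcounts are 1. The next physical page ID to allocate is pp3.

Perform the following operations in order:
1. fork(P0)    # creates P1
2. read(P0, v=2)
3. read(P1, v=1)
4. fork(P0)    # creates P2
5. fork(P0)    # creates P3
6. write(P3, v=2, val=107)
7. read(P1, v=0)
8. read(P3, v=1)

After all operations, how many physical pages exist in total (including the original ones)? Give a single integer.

Op 1: fork(P0) -> P1. 3 ppages; refcounts: pp0:2 pp1:2 pp2:2
Op 2: read(P0, v2) -> 34. No state change.
Op 3: read(P1, v1) -> 38. No state change.
Op 4: fork(P0) -> P2. 3 ppages; refcounts: pp0:3 pp1:3 pp2:3
Op 5: fork(P0) -> P3. 3 ppages; refcounts: pp0:4 pp1:4 pp2:4
Op 6: write(P3, v2, 107). refcount(pp2)=4>1 -> COPY to pp3. 4 ppages; refcounts: pp0:4 pp1:4 pp2:3 pp3:1
Op 7: read(P1, v0) -> 45. No state change.
Op 8: read(P3, v1) -> 38. No state change.

Answer: 4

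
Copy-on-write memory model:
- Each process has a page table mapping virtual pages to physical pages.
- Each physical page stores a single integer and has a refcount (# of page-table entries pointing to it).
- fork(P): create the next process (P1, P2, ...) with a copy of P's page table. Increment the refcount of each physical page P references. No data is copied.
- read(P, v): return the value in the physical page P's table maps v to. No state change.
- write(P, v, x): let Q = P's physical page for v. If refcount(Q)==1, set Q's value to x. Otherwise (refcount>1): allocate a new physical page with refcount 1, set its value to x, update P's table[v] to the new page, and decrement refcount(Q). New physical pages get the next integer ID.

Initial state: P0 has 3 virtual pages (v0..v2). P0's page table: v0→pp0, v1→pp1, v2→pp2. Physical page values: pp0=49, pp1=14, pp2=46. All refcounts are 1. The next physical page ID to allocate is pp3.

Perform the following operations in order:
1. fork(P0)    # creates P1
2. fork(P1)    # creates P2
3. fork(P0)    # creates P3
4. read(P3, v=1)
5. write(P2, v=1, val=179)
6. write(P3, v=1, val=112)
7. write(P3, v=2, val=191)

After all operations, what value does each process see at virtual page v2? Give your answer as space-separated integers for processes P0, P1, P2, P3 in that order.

Op 1: fork(P0) -> P1. 3 ppages; refcounts: pp0:2 pp1:2 pp2:2
Op 2: fork(P1) -> P2. 3 ppages; refcounts: pp0:3 pp1:3 pp2:3
Op 3: fork(P0) -> P3. 3 ppages; refcounts: pp0:4 pp1:4 pp2:4
Op 4: read(P3, v1) -> 14. No state change.
Op 5: write(P2, v1, 179). refcount(pp1)=4>1 -> COPY to pp3. 4 ppages; refcounts: pp0:4 pp1:3 pp2:4 pp3:1
Op 6: write(P3, v1, 112). refcount(pp1)=3>1 -> COPY to pp4. 5 ppages; refcounts: pp0:4 pp1:2 pp2:4 pp3:1 pp4:1
Op 7: write(P3, v2, 191). refcount(pp2)=4>1 -> COPY to pp5. 6 ppages; refcounts: pp0:4 pp1:2 pp2:3 pp3:1 pp4:1 pp5:1
P0: v2 -> pp2 = 46
P1: v2 -> pp2 = 46
P2: v2 -> pp2 = 46
P3: v2 -> pp5 = 191

Answer: 46 46 46 191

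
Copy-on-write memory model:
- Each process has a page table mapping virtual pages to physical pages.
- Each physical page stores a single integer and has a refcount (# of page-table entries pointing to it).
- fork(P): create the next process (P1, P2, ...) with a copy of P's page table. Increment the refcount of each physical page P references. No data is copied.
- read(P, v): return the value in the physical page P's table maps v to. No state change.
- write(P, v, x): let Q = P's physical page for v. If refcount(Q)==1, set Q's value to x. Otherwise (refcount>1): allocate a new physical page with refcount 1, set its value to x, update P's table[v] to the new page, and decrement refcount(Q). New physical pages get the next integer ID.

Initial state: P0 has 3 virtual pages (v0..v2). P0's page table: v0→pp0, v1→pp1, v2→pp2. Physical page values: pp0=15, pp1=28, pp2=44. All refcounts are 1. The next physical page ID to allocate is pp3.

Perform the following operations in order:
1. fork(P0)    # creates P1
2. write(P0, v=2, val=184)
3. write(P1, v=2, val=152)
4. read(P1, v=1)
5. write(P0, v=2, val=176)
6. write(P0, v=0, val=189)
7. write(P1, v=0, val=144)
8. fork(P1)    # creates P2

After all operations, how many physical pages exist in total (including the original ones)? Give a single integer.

Op 1: fork(P0) -> P1. 3 ppages; refcounts: pp0:2 pp1:2 pp2:2
Op 2: write(P0, v2, 184). refcount(pp2)=2>1 -> COPY to pp3. 4 ppages; refcounts: pp0:2 pp1:2 pp2:1 pp3:1
Op 3: write(P1, v2, 152). refcount(pp2)=1 -> write in place. 4 ppages; refcounts: pp0:2 pp1:2 pp2:1 pp3:1
Op 4: read(P1, v1) -> 28. No state change.
Op 5: write(P0, v2, 176). refcount(pp3)=1 -> write in place. 4 ppages; refcounts: pp0:2 pp1:2 pp2:1 pp3:1
Op 6: write(P0, v0, 189). refcount(pp0)=2>1 -> COPY to pp4. 5 ppages; refcounts: pp0:1 pp1:2 pp2:1 pp3:1 pp4:1
Op 7: write(P1, v0, 144). refcount(pp0)=1 -> write in place. 5 ppages; refcounts: pp0:1 pp1:2 pp2:1 pp3:1 pp4:1
Op 8: fork(P1) -> P2. 5 ppages; refcounts: pp0:2 pp1:3 pp2:2 pp3:1 pp4:1

Answer: 5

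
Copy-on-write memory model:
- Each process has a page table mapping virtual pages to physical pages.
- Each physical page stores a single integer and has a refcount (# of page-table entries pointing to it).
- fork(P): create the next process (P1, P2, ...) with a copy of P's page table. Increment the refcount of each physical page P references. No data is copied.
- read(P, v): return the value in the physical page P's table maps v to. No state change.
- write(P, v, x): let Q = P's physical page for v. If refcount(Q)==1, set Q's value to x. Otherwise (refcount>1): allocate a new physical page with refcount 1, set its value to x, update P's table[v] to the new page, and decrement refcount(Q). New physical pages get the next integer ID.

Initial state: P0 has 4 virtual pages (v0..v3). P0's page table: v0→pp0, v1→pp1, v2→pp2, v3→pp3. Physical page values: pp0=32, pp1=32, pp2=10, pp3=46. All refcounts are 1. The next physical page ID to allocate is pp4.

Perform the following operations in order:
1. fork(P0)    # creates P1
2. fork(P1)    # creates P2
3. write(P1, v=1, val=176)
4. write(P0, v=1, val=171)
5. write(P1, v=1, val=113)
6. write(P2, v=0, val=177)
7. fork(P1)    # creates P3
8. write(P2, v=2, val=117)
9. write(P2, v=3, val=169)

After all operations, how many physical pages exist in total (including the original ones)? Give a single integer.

Op 1: fork(P0) -> P1. 4 ppages; refcounts: pp0:2 pp1:2 pp2:2 pp3:2
Op 2: fork(P1) -> P2. 4 ppages; refcounts: pp0:3 pp1:3 pp2:3 pp3:3
Op 3: write(P1, v1, 176). refcount(pp1)=3>1 -> COPY to pp4. 5 ppages; refcounts: pp0:3 pp1:2 pp2:3 pp3:3 pp4:1
Op 4: write(P0, v1, 171). refcount(pp1)=2>1 -> COPY to pp5. 6 ppages; refcounts: pp0:3 pp1:1 pp2:3 pp3:3 pp4:1 pp5:1
Op 5: write(P1, v1, 113). refcount(pp4)=1 -> write in place. 6 ppages; refcounts: pp0:3 pp1:1 pp2:3 pp3:3 pp4:1 pp5:1
Op 6: write(P2, v0, 177). refcount(pp0)=3>1 -> COPY to pp6. 7 ppages; refcounts: pp0:2 pp1:1 pp2:3 pp3:3 pp4:1 pp5:1 pp6:1
Op 7: fork(P1) -> P3. 7 ppages; refcounts: pp0:3 pp1:1 pp2:4 pp3:4 pp4:2 pp5:1 pp6:1
Op 8: write(P2, v2, 117). refcount(pp2)=4>1 -> COPY to pp7. 8 ppages; refcounts: pp0:3 pp1:1 pp2:3 pp3:4 pp4:2 pp5:1 pp6:1 pp7:1
Op 9: write(P2, v3, 169). refcount(pp3)=4>1 -> COPY to pp8. 9 ppages; refcounts: pp0:3 pp1:1 pp2:3 pp3:3 pp4:2 pp5:1 pp6:1 pp7:1 pp8:1

Answer: 9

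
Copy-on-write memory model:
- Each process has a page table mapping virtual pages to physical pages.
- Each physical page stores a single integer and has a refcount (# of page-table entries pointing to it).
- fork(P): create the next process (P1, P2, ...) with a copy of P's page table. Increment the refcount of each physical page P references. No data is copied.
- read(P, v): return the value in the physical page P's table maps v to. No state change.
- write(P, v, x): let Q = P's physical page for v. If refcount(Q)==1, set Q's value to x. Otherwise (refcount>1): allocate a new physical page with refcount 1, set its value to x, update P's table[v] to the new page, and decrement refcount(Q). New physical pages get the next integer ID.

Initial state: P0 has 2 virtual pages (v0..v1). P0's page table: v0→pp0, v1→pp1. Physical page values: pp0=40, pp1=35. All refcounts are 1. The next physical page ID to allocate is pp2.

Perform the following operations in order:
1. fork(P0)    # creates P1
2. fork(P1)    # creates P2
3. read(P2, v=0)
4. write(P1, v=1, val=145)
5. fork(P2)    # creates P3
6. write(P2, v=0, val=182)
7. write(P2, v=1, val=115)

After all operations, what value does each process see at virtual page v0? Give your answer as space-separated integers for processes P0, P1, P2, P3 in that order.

Answer: 40 40 182 40

Derivation:
Op 1: fork(P0) -> P1. 2 ppages; refcounts: pp0:2 pp1:2
Op 2: fork(P1) -> P2. 2 ppages; refcounts: pp0:3 pp1:3
Op 3: read(P2, v0) -> 40. No state change.
Op 4: write(P1, v1, 145). refcount(pp1)=3>1 -> COPY to pp2. 3 ppages; refcounts: pp0:3 pp1:2 pp2:1
Op 5: fork(P2) -> P3. 3 ppages; refcounts: pp0:4 pp1:3 pp2:1
Op 6: write(P2, v0, 182). refcount(pp0)=4>1 -> COPY to pp3. 4 ppages; refcounts: pp0:3 pp1:3 pp2:1 pp3:1
Op 7: write(P2, v1, 115). refcount(pp1)=3>1 -> COPY to pp4. 5 ppages; refcounts: pp0:3 pp1:2 pp2:1 pp3:1 pp4:1
P0: v0 -> pp0 = 40
P1: v0 -> pp0 = 40
P2: v0 -> pp3 = 182
P3: v0 -> pp0 = 40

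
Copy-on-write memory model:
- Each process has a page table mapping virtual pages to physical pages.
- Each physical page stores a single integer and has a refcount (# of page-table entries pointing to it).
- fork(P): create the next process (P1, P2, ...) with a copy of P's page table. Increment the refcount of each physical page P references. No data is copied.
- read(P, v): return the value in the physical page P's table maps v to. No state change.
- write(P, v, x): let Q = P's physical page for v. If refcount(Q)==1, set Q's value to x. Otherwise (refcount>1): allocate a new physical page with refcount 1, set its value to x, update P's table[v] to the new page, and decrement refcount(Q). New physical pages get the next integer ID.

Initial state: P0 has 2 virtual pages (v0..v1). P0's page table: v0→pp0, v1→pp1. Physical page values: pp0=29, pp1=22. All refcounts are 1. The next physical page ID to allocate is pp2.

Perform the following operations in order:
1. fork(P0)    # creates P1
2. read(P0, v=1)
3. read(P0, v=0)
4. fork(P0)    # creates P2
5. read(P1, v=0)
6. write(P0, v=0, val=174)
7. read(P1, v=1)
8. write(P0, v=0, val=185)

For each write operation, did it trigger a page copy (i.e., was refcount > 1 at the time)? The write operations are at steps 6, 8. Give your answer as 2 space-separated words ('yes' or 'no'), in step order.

Op 1: fork(P0) -> P1. 2 ppages; refcounts: pp0:2 pp1:2
Op 2: read(P0, v1) -> 22. No state change.
Op 3: read(P0, v0) -> 29. No state change.
Op 4: fork(P0) -> P2. 2 ppages; refcounts: pp0:3 pp1:3
Op 5: read(P1, v0) -> 29. No state change.
Op 6: write(P0, v0, 174). refcount(pp0)=3>1 -> COPY to pp2. 3 ppages; refcounts: pp0:2 pp1:3 pp2:1
Op 7: read(P1, v1) -> 22. No state change.
Op 8: write(P0, v0, 185). refcount(pp2)=1 -> write in place. 3 ppages; refcounts: pp0:2 pp1:3 pp2:1

yes no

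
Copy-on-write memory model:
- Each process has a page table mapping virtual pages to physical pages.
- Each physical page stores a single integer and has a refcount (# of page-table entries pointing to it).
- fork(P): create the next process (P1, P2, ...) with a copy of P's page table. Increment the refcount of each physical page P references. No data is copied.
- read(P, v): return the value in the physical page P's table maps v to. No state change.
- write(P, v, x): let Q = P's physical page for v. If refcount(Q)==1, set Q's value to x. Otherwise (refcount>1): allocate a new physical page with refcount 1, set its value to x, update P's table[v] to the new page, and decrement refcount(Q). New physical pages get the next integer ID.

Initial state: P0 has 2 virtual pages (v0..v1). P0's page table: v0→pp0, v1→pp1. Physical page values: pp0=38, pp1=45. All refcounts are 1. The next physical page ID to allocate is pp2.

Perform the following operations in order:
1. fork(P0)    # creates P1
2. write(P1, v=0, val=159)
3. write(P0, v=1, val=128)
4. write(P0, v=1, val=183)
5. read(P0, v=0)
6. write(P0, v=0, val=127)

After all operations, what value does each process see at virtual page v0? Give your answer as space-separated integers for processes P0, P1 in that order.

Op 1: fork(P0) -> P1. 2 ppages; refcounts: pp0:2 pp1:2
Op 2: write(P1, v0, 159). refcount(pp0)=2>1 -> COPY to pp2. 3 ppages; refcounts: pp0:1 pp1:2 pp2:1
Op 3: write(P0, v1, 128). refcount(pp1)=2>1 -> COPY to pp3. 4 ppages; refcounts: pp0:1 pp1:1 pp2:1 pp3:1
Op 4: write(P0, v1, 183). refcount(pp3)=1 -> write in place. 4 ppages; refcounts: pp0:1 pp1:1 pp2:1 pp3:1
Op 5: read(P0, v0) -> 38. No state change.
Op 6: write(P0, v0, 127). refcount(pp0)=1 -> write in place. 4 ppages; refcounts: pp0:1 pp1:1 pp2:1 pp3:1
P0: v0 -> pp0 = 127
P1: v0 -> pp2 = 159

Answer: 127 159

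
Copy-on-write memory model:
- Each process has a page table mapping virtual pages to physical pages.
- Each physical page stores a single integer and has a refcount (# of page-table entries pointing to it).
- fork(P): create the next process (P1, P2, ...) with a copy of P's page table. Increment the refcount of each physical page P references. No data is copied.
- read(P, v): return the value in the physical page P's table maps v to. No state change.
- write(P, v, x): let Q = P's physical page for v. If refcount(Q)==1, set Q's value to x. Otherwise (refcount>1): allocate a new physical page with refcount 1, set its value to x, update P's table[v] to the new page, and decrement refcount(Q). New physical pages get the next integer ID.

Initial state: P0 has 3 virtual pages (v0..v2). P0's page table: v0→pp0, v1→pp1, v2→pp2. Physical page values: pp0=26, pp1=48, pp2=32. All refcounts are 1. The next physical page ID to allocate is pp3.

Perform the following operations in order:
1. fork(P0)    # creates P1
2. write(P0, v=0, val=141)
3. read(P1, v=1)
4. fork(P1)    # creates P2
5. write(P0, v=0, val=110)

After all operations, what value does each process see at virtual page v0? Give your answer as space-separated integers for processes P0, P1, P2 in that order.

Answer: 110 26 26

Derivation:
Op 1: fork(P0) -> P1. 3 ppages; refcounts: pp0:2 pp1:2 pp2:2
Op 2: write(P0, v0, 141). refcount(pp0)=2>1 -> COPY to pp3. 4 ppages; refcounts: pp0:1 pp1:2 pp2:2 pp3:1
Op 3: read(P1, v1) -> 48. No state change.
Op 4: fork(P1) -> P2. 4 ppages; refcounts: pp0:2 pp1:3 pp2:3 pp3:1
Op 5: write(P0, v0, 110). refcount(pp3)=1 -> write in place. 4 ppages; refcounts: pp0:2 pp1:3 pp2:3 pp3:1
P0: v0 -> pp3 = 110
P1: v0 -> pp0 = 26
P2: v0 -> pp0 = 26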